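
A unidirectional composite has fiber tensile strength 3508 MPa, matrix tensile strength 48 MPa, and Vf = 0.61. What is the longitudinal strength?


sigma_1 = sigma_f*Vf + sigma_m*(1-Vf) = 3508*0.61 + 48*0.39 = 2158.6 MPa

2158.6 MPa


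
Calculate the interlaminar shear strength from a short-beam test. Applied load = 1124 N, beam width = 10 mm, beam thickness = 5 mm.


ILSS = 3F/(4bh) = 3*1124/(4*10*5) = 16.86 MPa

16.86 MPa


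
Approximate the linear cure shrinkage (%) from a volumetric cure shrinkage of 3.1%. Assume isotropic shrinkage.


Linear shrinkage ≈ vol_shrink/3 = 3.1/3 = 1.033%

1.033%


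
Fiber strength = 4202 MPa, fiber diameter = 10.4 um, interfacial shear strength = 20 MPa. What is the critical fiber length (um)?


Lc = sigma_f * d / (2 * tau_i) = 4202 * 10.4 / (2 * 20) = 1092.5 um

1092.5 um


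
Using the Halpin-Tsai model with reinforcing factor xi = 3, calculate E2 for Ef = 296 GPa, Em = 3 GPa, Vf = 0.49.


eta = (Ef/Em - 1)/(Ef/Em + xi) = (98.6667 - 1)/(98.6667 + 3) = 0.9607
E2 = Em*(1+xi*eta*Vf)/(1-eta*Vf) = 13.67 GPa

13.67 GPa


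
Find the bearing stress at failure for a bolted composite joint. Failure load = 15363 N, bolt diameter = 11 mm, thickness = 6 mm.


sigma_br = F/(d*h) = 15363/(11*6) = 232.8 MPa

232.8 MPa


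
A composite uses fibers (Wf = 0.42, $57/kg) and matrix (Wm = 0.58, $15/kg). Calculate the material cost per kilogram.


Cost = cost_f*Wf + cost_m*Wm = 57*0.42 + 15*0.58 = $32.64/kg

$32.64/kg


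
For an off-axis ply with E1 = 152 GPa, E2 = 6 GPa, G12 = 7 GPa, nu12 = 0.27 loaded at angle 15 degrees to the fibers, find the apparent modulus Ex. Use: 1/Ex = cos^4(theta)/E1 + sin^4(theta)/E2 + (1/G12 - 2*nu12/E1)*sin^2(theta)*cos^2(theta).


cos^4(15) = 0.870513, sin^4(15) = 0.004487, sin^2(15)*cos^2(15) = 0.0625
1/G12 - 2*nu12/E1 = 1/7 - 2*0.27/152 = 0.139305 GPa^-1
1/Ex = 0.870513/152 + 0.004487/6 + 0.139305*0.0625 = 0.0151815 GPa^-1
Ex = 65.87 GPa

65.87 GPa


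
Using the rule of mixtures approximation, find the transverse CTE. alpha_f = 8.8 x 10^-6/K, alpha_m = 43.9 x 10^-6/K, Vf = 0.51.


alpha_2 = alpha_f*Vf + alpha_m*(1-Vf) = 8.8*0.51 + 43.9*0.49 = 26.0 x 10^-6/K

26.0 x 10^-6/K


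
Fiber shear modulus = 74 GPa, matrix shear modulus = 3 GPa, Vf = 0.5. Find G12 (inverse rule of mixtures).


1/G12 = Vf/Gf + (1-Vf)/Gm = 0.5/74 + 0.5/3
G12 = 5.77 GPa

5.77 GPa


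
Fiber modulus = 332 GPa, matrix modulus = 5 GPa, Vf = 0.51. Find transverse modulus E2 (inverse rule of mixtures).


1/E2 = Vf/Ef + (1-Vf)/Em = 0.51/332 + 0.49/5
E2 = 10.05 GPa

10.05 GPa


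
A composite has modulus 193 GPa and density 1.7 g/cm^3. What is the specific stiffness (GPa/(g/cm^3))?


Specific stiffness = E/rho = 193/1.7 = 113.5 GPa/(g/cm^3)

113.5 GPa/(g/cm^3)


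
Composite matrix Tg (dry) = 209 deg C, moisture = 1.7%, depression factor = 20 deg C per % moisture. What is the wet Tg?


Tg_wet = Tg_dry - k*moisture = 209 - 20*1.7 = 175.0 deg C

175.0 deg C


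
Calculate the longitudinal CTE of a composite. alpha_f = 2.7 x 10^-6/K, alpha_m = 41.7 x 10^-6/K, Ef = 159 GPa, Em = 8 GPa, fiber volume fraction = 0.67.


E1 = Ef*Vf + Em*(1-Vf) = 109.17
alpha_1 = (alpha_f*Ef*Vf + alpha_m*Em*(1-Vf))/E1 = 3.64 x 10^-6/K

3.64 x 10^-6/K


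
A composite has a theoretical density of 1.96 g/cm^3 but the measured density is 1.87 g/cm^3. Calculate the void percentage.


Void% = (rho_theo - rho_actual)/rho_theo * 100 = (1.96 - 1.87)/1.96 * 100 = 4.59%

4.59%


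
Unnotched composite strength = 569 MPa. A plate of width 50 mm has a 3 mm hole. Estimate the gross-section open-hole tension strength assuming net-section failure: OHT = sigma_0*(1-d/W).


OHT = sigma_0*(1-d/W) = 569*(1-3/50) = 534.9 MPa

534.9 MPa


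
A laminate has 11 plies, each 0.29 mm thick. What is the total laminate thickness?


h = n * t_ply = 11 * 0.29 = 3.19 mm

3.19 mm


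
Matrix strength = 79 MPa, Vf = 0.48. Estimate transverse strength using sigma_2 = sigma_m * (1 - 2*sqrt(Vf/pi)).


factor = 1 - 2*sqrt(0.48/pi) = 0.2182
sigma_2 = 79 * 0.2182 = 17.24 MPa

17.24 MPa


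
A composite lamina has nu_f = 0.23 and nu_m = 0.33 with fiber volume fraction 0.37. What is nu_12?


nu_12 = nu_f*Vf + nu_m*(1-Vf) = 0.23*0.37 + 0.33*0.63 = 0.293

0.293


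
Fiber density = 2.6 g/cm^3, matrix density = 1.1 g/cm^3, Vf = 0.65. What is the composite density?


rho_c = rho_f*Vf + rho_m*(1-Vf) = 2.6*0.65 + 1.1*0.35 = 2.075 g/cm^3

2.075 g/cm^3


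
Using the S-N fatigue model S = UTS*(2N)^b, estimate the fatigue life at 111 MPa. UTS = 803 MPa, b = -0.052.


N = 0.5 * (S/UTS)^(1/b) = 0.5 * (111/803)^(1/-0.052) = 1.6817e+16 cycles

1.6817e+16 cycles


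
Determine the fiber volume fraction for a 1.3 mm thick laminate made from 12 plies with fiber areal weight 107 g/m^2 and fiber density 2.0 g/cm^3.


Vf = n * FAW / (rho_f * h * 1000) = 12 * 107 / (2.0 * 1.3 * 1000) = 0.4938

0.4938


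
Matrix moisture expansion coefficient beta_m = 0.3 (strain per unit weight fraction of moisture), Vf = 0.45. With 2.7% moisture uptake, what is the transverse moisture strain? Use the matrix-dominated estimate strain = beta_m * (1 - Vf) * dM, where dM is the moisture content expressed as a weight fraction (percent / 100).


dM = 2.7/100 = 0.027
strain = beta_m * (1-Vf) * dM = 0.3 * 0.55 * 0.027 = 0.004455

0.004455


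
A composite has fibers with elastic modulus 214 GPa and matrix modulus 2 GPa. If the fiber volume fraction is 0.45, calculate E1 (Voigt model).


E1 = Ef*Vf + Em*(1-Vf) = 214*0.45 + 2*0.55 = 97.4 GPa

97.4 GPa


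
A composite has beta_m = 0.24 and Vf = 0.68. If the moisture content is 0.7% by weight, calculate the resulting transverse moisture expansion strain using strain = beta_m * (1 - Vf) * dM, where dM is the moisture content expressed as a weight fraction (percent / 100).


dM = 0.7/100 = 0.007
strain = beta_m * (1-Vf) * dM = 0.24 * 0.32 * 0.007 = 0.0005376

0.0005376


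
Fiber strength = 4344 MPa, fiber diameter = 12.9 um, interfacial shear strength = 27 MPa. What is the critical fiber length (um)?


Lc = sigma_f * d / (2 * tau_i) = 4344 * 12.9 / (2 * 27) = 1037.7 um

1037.7 um


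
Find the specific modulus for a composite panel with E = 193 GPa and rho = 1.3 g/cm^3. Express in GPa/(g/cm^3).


Specific stiffness = E/rho = 193/1.3 = 148.5 GPa/(g/cm^3)

148.5 GPa/(g/cm^3)


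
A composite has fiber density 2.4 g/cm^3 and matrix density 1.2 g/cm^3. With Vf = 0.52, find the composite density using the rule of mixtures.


rho_c = rho_f*Vf + rho_m*(1-Vf) = 2.4*0.52 + 1.2*0.48 = 1.824 g/cm^3

1.824 g/cm^3


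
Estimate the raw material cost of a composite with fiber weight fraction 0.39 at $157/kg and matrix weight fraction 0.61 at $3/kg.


Cost = cost_f*Wf + cost_m*Wm = 157*0.39 + 3*0.61 = $63.06/kg

$63.06/kg


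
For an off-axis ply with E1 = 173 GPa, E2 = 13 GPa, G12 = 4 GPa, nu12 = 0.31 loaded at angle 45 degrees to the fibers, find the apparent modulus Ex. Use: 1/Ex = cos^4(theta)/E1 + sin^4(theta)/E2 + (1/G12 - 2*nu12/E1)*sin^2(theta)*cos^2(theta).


cos^4(45) = 0.25, sin^4(45) = 0.25, sin^2(45)*cos^2(45) = 0.25
1/G12 - 2*nu12/E1 = 1/4 - 2*0.31/173 = 0.246416 GPa^-1
1/Ex = 0.25/173 + 0.25/13 + 0.246416*0.25 = 0.0822799 GPa^-1
Ex = 12.15 GPa

12.15 GPa


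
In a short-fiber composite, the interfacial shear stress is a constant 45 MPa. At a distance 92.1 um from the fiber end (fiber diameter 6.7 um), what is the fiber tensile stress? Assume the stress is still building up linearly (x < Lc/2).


Force balance: sigma_f * (pi*d^2/4) = tau * (pi*d) * x  ->  sigma_f = 4 * tau * x / d
sigma_f = 4 * 45 * 92.1 / 6.7 = 2474.3 MPa

2474.3 MPa


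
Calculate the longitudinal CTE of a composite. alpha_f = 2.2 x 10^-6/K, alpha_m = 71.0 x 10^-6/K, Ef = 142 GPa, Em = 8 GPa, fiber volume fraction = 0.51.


E1 = Ef*Vf + Em*(1-Vf) = 76.34
alpha_1 = (alpha_f*Ef*Vf + alpha_m*Em*(1-Vf))/E1 = 5.73 x 10^-6/K

5.73 x 10^-6/K


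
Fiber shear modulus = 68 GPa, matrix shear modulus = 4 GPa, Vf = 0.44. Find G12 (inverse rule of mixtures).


1/G12 = Vf/Gf + (1-Vf)/Gm = 0.44/68 + 0.56/4
G12 = 6.83 GPa

6.83 GPa


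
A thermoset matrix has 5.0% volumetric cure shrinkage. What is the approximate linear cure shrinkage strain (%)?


Linear shrinkage ≈ vol_shrink/3 = 5.0/3 = 1.667%

1.667%


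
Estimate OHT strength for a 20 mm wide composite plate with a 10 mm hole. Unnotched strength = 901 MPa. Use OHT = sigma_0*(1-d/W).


OHT = sigma_0*(1-d/W) = 901*(1-10/20) = 450.5 MPa

450.5 MPa


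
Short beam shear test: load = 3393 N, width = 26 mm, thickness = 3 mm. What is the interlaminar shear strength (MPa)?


ILSS = 3F/(4bh) = 3*3393/(4*26*3) = 32.63 MPa

32.63 MPa


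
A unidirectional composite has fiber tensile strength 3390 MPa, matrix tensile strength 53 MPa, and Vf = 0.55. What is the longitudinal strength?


sigma_1 = sigma_f*Vf + sigma_m*(1-Vf) = 3390*0.55 + 53*0.45 = 1888.4 MPa

1888.4 MPa


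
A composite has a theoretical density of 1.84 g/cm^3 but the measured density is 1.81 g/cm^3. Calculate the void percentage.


Void% = (rho_theo - rho_actual)/rho_theo * 100 = (1.84 - 1.81)/1.84 * 100 = 1.63%

1.63%


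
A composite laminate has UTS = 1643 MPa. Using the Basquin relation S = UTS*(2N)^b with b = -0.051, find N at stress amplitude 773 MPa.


N = 0.5 * (S/UTS)^(1/b) = 0.5 * (773/1643)^(1/-0.051) = 1.3174e+06 cycles

1.3174e+06 cycles


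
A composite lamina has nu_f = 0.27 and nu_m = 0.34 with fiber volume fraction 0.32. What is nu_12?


nu_12 = nu_f*Vf + nu_m*(1-Vf) = 0.27*0.32 + 0.34*0.68 = 0.3176

0.3176


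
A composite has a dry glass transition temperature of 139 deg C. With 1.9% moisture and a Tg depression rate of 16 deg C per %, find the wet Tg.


Tg_wet = Tg_dry - k*moisture = 139 - 16*1.9 = 108.6 deg C

108.6 deg C


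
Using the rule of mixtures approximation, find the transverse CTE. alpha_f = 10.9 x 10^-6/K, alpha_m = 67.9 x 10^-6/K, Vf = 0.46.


alpha_2 = alpha_f*Vf + alpha_m*(1-Vf) = 10.9*0.46 + 67.9*0.54 = 41.7 x 10^-6/K

41.7 x 10^-6/K


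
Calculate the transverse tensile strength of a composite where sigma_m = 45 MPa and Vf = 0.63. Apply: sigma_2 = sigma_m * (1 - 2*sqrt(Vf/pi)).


factor = 1 - 2*sqrt(0.63/pi) = 0.1044
sigma_2 = 45 * 0.1044 = 4.7 MPa

4.7 MPa


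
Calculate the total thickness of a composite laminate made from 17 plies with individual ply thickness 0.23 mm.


h = n * t_ply = 17 * 0.23 = 3.91 mm

3.91 mm


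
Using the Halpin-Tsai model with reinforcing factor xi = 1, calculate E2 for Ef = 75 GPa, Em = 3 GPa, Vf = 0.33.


eta = (Ef/Em - 1)/(Ef/Em + xi) = (25.0 - 1)/(25.0 + 1) = 0.9231
E2 = Em*(1+xi*eta*Vf)/(1-eta*Vf) = 5.63 GPa

5.63 GPa


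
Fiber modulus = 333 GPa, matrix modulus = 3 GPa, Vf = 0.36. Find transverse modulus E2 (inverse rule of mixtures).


1/E2 = Vf/Ef + (1-Vf)/Em = 0.36/333 + 0.64/3
E2 = 4.66 GPa

4.66 GPa


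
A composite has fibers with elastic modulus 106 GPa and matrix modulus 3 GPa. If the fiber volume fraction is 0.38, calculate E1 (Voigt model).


E1 = Ef*Vf + Em*(1-Vf) = 106*0.38 + 3*0.62 = 42.14 GPa

42.14 GPa


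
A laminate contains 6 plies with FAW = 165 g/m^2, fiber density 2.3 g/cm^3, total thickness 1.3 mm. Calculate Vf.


Vf = n * FAW / (rho_f * h * 1000) = 6 * 165 / (2.3 * 1.3 * 1000) = 0.3311

0.3311


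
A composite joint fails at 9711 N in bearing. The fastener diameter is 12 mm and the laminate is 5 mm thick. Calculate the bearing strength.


sigma_br = F/(d*h) = 9711/(12*5) = 161.9 MPa

161.9 MPa


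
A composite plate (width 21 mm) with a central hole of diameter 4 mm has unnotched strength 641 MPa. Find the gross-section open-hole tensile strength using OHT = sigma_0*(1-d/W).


OHT = sigma_0*(1-d/W) = 641*(1-4/21) = 518.9 MPa

518.9 MPa


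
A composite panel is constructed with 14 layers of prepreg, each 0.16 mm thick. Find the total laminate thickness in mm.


h = n * t_ply = 14 * 0.16 = 2.24 mm

2.24 mm


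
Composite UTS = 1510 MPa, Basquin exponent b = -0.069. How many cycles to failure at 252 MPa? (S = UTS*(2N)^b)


N = 0.5 * (S/UTS)^(1/b) = 0.5 * (252/1510)^(1/-0.069) = 9.2938e+10 cycles

9.2938e+10 cycles


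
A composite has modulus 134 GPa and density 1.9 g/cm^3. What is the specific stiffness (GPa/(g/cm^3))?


Specific stiffness = E/rho = 134/1.9 = 70.5 GPa/(g/cm^3)

70.5 GPa/(g/cm^3)


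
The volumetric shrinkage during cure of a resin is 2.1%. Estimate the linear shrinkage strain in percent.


Linear shrinkage ≈ vol_shrink/3 = 2.1/3 = 0.7%

0.7%


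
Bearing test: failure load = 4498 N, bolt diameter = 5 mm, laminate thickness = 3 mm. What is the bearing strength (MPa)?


sigma_br = F/(d*h) = 4498/(5*3) = 299.9 MPa

299.9 MPa


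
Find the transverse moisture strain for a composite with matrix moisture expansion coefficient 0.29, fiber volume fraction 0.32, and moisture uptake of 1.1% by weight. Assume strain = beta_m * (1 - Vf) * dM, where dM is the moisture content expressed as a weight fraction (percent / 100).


dM = 1.1/100 = 0.011
strain = beta_m * (1-Vf) * dM = 0.29 * 0.68 * 0.011 = 0.0021692

0.0021692


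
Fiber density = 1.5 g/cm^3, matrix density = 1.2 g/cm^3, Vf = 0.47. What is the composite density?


rho_c = rho_f*Vf + rho_m*(1-Vf) = 1.5*0.47 + 1.2*0.53 = 1.341 g/cm^3

1.341 g/cm^3


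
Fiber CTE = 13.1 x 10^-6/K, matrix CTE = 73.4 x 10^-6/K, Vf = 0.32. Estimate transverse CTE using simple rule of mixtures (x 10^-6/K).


alpha_2 = alpha_f*Vf + alpha_m*(1-Vf) = 13.1*0.32 + 73.4*0.68 = 54.1 x 10^-6/K

54.1 x 10^-6/K


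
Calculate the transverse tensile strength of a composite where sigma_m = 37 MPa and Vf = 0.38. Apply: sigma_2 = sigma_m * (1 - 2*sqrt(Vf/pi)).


factor = 1 - 2*sqrt(0.38/pi) = 0.3044
sigma_2 = 37 * 0.3044 = 11.26 MPa

11.26 MPa


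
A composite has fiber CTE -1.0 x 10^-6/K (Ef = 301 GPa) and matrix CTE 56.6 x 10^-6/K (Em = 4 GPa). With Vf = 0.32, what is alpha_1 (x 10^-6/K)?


E1 = Ef*Vf + Em*(1-Vf) = 99.04
alpha_1 = (alpha_f*Ef*Vf + alpha_m*Em*(1-Vf))/E1 = 0.58 x 10^-6/K

0.58 x 10^-6/K


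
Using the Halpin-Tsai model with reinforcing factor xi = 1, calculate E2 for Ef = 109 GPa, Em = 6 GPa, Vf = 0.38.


eta = (Ef/Em - 1)/(Ef/Em + xi) = (18.1667 - 1)/(18.1667 + 1) = 0.8957
E2 = Em*(1+xi*eta*Vf)/(1-eta*Vf) = 12.19 GPa

12.19 GPa


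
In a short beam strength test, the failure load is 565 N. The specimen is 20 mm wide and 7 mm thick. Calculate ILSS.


ILSS = 3F/(4bh) = 3*565/(4*20*7) = 3.03 MPa

3.03 MPa


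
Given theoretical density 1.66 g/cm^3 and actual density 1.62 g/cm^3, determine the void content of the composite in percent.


Void% = (rho_theo - rho_actual)/rho_theo * 100 = (1.66 - 1.62)/1.66 * 100 = 2.41%

2.41%


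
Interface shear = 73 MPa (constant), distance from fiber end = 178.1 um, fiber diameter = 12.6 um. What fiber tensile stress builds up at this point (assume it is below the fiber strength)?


Force balance: sigma_f * (pi*d^2/4) = tau * (pi*d) * x  ->  sigma_f = 4 * tau * x / d
sigma_f = 4 * 73 * 178.1 / 12.6 = 4127.4 MPa

4127.4 MPa


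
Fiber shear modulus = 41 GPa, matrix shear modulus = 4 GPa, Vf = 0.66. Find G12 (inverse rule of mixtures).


1/G12 = Vf/Gf + (1-Vf)/Gm = 0.66/41 + 0.34/4
G12 = 9.89 GPa

9.89 GPa


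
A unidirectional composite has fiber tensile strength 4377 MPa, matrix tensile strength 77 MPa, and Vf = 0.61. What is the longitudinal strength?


sigma_1 = sigma_f*Vf + sigma_m*(1-Vf) = 4377*0.61 + 77*0.39 = 2700.0 MPa

2700.0 MPa


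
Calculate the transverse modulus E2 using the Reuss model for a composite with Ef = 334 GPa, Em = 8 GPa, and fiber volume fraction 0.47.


1/E2 = Vf/Ef + (1-Vf)/Em = 0.47/334 + 0.53/8
E2 = 14.78 GPa

14.78 GPa


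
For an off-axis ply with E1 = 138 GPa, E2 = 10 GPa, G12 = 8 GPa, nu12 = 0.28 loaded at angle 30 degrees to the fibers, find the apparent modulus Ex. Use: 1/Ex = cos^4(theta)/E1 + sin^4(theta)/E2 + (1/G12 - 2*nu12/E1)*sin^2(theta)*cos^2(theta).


cos^4(30) = 0.5625, sin^4(30) = 0.0625, sin^2(30)*cos^2(30) = 0.1875
1/G12 - 2*nu12/E1 = 1/8 - 2*0.28/138 = 0.120942 GPa^-1
1/Ex = 0.5625/138 + 0.0625/10 + 0.120942*0.1875 = 0.0330027 GPa^-1
Ex = 30.3 GPa

30.3 GPa


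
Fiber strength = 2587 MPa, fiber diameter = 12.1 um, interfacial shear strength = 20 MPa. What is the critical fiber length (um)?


Lc = sigma_f * d / (2 * tau_i) = 2587 * 12.1 / (2 * 20) = 782.6 um

782.6 um


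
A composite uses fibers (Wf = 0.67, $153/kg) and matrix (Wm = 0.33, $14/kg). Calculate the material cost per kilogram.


Cost = cost_f*Wf + cost_m*Wm = 153*0.67 + 14*0.33 = $107.13/kg

$107.13/kg


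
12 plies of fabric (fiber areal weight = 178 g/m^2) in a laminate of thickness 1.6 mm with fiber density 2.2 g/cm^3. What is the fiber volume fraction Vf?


Vf = n * FAW / (rho_f * h * 1000) = 12 * 178 / (2.2 * 1.6 * 1000) = 0.6068

0.6068


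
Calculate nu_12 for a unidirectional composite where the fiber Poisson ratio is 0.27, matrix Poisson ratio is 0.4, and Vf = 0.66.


nu_12 = nu_f*Vf + nu_m*(1-Vf) = 0.27*0.66 + 0.4*0.34 = 0.3142

0.3142


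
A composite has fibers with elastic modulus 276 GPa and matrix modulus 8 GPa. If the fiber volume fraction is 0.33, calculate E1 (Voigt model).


E1 = Ef*Vf + Em*(1-Vf) = 276*0.33 + 8*0.67 = 96.44 GPa

96.44 GPa


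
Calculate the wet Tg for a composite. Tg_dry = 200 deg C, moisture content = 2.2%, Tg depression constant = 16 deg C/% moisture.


Tg_wet = Tg_dry - k*moisture = 200 - 16*2.2 = 164.8 deg C

164.8 deg C


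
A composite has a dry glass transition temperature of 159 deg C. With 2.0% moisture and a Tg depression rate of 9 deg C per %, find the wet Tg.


Tg_wet = Tg_dry - k*moisture = 159 - 9*2.0 = 141.0 deg C

141.0 deg C


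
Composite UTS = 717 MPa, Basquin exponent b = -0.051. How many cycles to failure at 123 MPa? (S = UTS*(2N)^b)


N = 0.5 * (S/UTS)^(1/b) = 0.5 * (123/717)^(1/-0.051) = 5.1406e+14 cycles

5.1406e+14 cycles


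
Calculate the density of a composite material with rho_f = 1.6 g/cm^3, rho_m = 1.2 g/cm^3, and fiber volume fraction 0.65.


rho_c = rho_f*Vf + rho_m*(1-Vf) = 1.6*0.65 + 1.2*0.35 = 1.46 g/cm^3

1.46 g/cm^3


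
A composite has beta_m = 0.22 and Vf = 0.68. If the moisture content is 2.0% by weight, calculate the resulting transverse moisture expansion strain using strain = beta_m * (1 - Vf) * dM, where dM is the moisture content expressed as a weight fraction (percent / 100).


dM = 2.0/100 = 0.02
strain = beta_m * (1-Vf) * dM = 0.22 * 0.32 * 0.02 = 0.001408

0.001408


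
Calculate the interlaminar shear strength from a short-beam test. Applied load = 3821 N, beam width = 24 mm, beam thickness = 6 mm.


ILSS = 3F/(4bh) = 3*3821/(4*24*6) = 19.9 MPa

19.9 MPa


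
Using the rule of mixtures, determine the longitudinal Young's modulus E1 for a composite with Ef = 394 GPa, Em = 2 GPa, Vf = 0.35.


E1 = Ef*Vf + Em*(1-Vf) = 394*0.35 + 2*0.65 = 139.2 GPa

139.2 GPa


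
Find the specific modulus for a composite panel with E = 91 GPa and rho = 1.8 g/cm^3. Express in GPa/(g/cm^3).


Specific stiffness = E/rho = 91/1.8 = 50.6 GPa/(g/cm^3)

50.6 GPa/(g/cm^3)


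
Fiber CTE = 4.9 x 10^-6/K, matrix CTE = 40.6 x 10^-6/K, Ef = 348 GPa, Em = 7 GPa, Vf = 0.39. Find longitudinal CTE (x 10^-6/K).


E1 = Ef*Vf + Em*(1-Vf) = 139.99
alpha_1 = (alpha_f*Ef*Vf + alpha_m*Em*(1-Vf))/E1 = 5.99 x 10^-6/K

5.99 x 10^-6/K


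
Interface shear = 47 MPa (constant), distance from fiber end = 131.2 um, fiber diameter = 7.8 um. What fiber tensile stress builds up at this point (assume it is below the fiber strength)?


Force balance: sigma_f * (pi*d^2/4) = tau * (pi*d) * x  ->  sigma_f = 4 * tau * x / d
sigma_f = 4 * 47 * 131.2 / 7.8 = 3162.3 MPa

3162.3 MPa


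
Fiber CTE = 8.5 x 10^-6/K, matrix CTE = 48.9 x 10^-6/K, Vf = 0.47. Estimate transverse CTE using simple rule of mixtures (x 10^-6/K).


alpha_2 = alpha_f*Vf + alpha_m*(1-Vf) = 8.5*0.47 + 48.9*0.53 = 29.9 x 10^-6/K

29.9 x 10^-6/K


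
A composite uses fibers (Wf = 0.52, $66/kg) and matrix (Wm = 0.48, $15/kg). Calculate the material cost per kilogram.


Cost = cost_f*Wf + cost_m*Wm = 66*0.52 + 15*0.48 = $41.52/kg

$41.52/kg


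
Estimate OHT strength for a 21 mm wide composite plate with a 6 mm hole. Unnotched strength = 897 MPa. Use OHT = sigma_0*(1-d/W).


OHT = sigma_0*(1-d/W) = 897*(1-6/21) = 640.7 MPa

640.7 MPa


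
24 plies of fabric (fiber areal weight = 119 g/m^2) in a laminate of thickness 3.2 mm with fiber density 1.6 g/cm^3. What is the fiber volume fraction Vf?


Vf = n * FAW / (rho_f * h * 1000) = 24 * 119 / (1.6 * 3.2 * 1000) = 0.5578

0.5578


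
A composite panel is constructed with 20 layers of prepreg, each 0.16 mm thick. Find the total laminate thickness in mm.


h = n * t_ply = 20 * 0.16 = 3.2 mm

3.2 mm


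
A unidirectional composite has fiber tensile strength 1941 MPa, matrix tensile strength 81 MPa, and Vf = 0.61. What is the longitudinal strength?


sigma_1 = sigma_f*Vf + sigma_m*(1-Vf) = 1941*0.61 + 81*0.39 = 1215.6 MPa

1215.6 MPa


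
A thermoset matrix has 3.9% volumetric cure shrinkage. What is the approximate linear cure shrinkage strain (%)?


Linear shrinkage ≈ vol_shrink/3 = 3.9/3 = 1.3%

1.3%


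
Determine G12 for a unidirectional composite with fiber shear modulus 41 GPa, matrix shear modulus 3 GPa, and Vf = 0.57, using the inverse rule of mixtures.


1/G12 = Vf/Gf + (1-Vf)/Gm = 0.57/41 + 0.43/3
G12 = 6.36 GPa

6.36 GPa


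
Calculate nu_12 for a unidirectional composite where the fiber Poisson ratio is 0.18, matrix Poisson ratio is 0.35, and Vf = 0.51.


nu_12 = nu_f*Vf + nu_m*(1-Vf) = 0.18*0.51 + 0.35*0.49 = 0.2633

0.2633


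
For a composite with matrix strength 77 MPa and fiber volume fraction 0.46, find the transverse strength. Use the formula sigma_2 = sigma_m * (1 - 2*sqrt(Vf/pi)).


factor = 1 - 2*sqrt(0.46/pi) = 0.2347
sigma_2 = 77 * 0.2347 = 18.07 MPa

18.07 MPa


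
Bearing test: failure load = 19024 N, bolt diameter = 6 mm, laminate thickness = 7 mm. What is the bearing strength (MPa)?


sigma_br = F/(d*h) = 19024/(6*7) = 453.0 MPa

453.0 MPa


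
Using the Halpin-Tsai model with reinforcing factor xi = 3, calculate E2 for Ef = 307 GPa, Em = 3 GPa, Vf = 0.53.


eta = (Ef/Em - 1)/(Ef/Em + xi) = (102.3333 - 1)/(102.3333 + 3) = 0.962
E2 = Em*(1+xi*eta*Vf)/(1-eta*Vf) = 15.48 GPa

15.48 GPa


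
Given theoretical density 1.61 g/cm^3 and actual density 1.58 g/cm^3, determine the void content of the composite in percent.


Void% = (rho_theo - rho_actual)/rho_theo * 100 = (1.61 - 1.58)/1.61 * 100 = 1.86%

1.86%


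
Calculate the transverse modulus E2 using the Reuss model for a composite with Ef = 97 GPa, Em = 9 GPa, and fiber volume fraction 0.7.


1/E2 = Vf/Ef + (1-Vf)/Em = 0.7/97 + 0.3/9
E2 = 24.66 GPa

24.66 GPa


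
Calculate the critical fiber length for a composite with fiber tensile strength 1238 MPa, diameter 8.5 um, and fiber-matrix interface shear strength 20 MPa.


Lc = sigma_f * d / (2 * tau_i) = 1238 * 8.5 / (2 * 20) = 263.1 um

263.1 um


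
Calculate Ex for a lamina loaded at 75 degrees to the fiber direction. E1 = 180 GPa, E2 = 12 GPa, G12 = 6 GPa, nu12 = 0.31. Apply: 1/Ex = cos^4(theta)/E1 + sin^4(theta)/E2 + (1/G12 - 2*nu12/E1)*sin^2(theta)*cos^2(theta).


cos^4(75) = 0.004487, sin^4(75) = 0.870513, sin^2(75)*cos^2(75) = 0.0625
1/G12 - 2*nu12/E1 = 1/6 - 2*0.31/180 = 0.163222 GPa^-1
1/Ex = 0.004487/180 + 0.870513/12 + 0.163222*0.0625 = 0.082769 GPa^-1
Ex = 12.08 GPa

12.08 GPa


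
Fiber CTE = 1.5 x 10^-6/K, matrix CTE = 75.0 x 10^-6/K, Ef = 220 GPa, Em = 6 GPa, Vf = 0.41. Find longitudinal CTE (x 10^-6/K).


E1 = Ef*Vf + Em*(1-Vf) = 93.74
alpha_1 = (alpha_f*Ef*Vf + alpha_m*Em*(1-Vf))/E1 = 4.28 x 10^-6/K

4.28 x 10^-6/K


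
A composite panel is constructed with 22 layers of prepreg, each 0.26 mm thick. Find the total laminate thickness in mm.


h = n * t_ply = 22 * 0.26 = 5.72 mm

5.72 mm


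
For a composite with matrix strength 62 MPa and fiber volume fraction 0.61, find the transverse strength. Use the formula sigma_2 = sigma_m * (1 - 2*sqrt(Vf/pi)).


factor = 1 - 2*sqrt(0.61/pi) = 0.1187
sigma_2 = 62 * 0.1187 = 7.36 MPa

7.36 MPa


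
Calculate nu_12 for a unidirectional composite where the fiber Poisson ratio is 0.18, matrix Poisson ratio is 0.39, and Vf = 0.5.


nu_12 = nu_f*Vf + nu_m*(1-Vf) = 0.18*0.5 + 0.39*0.5 = 0.285

0.285


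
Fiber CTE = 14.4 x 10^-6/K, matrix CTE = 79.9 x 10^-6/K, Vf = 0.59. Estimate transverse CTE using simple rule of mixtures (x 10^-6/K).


alpha_2 = alpha_f*Vf + alpha_m*(1-Vf) = 14.4*0.59 + 79.9*0.41 = 41.3 x 10^-6/K

41.3 x 10^-6/K


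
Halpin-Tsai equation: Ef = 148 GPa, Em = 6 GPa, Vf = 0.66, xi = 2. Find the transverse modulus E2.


eta = (Ef/Em - 1)/(Ef/Em + xi) = (24.6667 - 1)/(24.6667 + 2) = 0.8875
E2 = Em*(1+xi*eta*Vf)/(1-eta*Vf) = 31.45 GPa

31.45 GPa


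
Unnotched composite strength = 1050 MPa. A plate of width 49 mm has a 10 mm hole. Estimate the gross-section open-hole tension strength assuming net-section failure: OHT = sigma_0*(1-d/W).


OHT = sigma_0*(1-d/W) = 1050*(1-10/49) = 835.7 MPa

835.7 MPa


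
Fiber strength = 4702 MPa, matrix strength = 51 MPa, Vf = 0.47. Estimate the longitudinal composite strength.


sigma_1 = sigma_f*Vf + sigma_m*(1-Vf) = 4702*0.47 + 51*0.53 = 2237.0 MPa

2237.0 MPa


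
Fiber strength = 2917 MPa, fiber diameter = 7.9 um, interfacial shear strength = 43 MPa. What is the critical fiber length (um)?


Lc = sigma_f * d / (2 * tau_i) = 2917 * 7.9 / (2 * 43) = 268.0 um

268.0 um


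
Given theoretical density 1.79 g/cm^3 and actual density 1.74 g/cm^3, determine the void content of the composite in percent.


Void% = (rho_theo - rho_actual)/rho_theo * 100 = (1.79 - 1.74)/1.79 * 100 = 2.79%

2.79%


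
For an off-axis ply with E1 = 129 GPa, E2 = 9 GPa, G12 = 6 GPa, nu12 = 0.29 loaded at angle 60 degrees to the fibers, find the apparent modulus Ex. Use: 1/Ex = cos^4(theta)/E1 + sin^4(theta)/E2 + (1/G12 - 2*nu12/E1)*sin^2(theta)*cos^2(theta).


cos^4(60) = 0.0625, sin^4(60) = 0.5625, sin^2(60)*cos^2(60) = 0.1875
1/G12 - 2*nu12/E1 = 1/6 - 2*0.29/129 = 0.162171 GPa^-1
1/Ex = 0.0625/129 + 0.5625/9 + 0.162171*0.1875 = 0.0933915 GPa^-1
Ex = 10.71 GPa

10.71 GPa


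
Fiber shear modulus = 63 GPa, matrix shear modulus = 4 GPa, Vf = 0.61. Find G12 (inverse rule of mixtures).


1/G12 = Vf/Gf + (1-Vf)/Gm = 0.61/63 + 0.39/4
G12 = 9.33 GPa

9.33 GPa


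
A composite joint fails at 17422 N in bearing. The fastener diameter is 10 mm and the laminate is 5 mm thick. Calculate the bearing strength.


sigma_br = F/(d*h) = 17422/(10*5) = 348.4 MPa

348.4 MPa


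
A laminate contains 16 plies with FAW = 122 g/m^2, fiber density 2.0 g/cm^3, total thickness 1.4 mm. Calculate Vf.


Vf = n * FAW / (rho_f * h * 1000) = 16 * 122 / (2.0 * 1.4 * 1000) = 0.6971

0.6971


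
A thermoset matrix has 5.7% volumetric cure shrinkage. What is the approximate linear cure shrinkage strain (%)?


Linear shrinkage ≈ vol_shrink/3 = 5.7/3 = 1.9%

1.9%


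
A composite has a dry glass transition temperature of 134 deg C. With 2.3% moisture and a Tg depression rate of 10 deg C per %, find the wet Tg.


Tg_wet = Tg_dry - k*moisture = 134 - 10*2.3 = 111.0 deg C

111.0 deg C


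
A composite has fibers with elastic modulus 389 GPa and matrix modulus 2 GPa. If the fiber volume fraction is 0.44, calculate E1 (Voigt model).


E1 = Ef*Vf + Em*(1-Vf) = 389*0.44 + 2*0.56 = 172.28 GPa

172.28 GPa


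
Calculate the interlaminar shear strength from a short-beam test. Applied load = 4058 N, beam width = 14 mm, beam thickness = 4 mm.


ILSS = 3F/(4bh) = 3*4058/(4*14*4) = 54.35 MPa

54.35 MPa


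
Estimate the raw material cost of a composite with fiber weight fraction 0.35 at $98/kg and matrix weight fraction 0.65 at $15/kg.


Cost = cost_f*Wf + cost_m*Wm = 98*0.35 + 15*0.65 = $44.05/kg

$44.05/kg


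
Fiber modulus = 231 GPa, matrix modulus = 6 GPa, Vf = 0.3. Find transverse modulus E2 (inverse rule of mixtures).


1/E2 = Vf/Ef + (1-Vf)/Em = 0.3/231 + 0.7/6
E2 = 8.48 GPa

8.48 GPa


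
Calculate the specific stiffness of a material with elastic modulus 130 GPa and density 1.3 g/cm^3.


Specific stiffness = E/rho = 130/1.3 = 100.0 GPa/(g/cm^3)

100.0 GPa/(g/cm^3)


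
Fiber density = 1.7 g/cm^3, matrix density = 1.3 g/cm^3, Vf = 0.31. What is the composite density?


rho_c = rho_f*Vf + rho_m*(1-Vf) = 1.7*0.31 + 1.3*0.69 = 1.424 g/cm^3

1.424 g/cm^3


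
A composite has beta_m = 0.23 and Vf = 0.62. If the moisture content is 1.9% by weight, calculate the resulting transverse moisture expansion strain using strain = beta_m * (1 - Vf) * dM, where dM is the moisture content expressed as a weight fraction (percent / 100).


dM = 1.9/100 = 0.019
strain = beta_m * (1-Vf) * dM = 0.23 * 0.38 * 0.019 = 0.0016606

0.0016606


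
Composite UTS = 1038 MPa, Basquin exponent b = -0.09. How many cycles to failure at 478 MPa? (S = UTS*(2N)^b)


N = 0.5 * (S/UTS)^(1/b) = 0.5 * (478/1038)^(1/-0.09) = 2759.6427 cycles

2759.6427 cycles


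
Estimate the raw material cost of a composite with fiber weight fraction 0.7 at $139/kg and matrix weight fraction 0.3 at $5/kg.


Cost = cost_f*Wf + cost_m*Wm = 139*0.7 + 5*0.3 = $98.8/kg

$98.8/kg


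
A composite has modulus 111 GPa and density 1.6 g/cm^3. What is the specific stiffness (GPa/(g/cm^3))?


Specific stiffness = E/rho = 111/1.6 = 69.4 GPa/(g/cm^3)

69.4 GPa/(g/cm^3)


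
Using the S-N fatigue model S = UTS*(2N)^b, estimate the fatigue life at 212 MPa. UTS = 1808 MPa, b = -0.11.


N = 0.5 * (S/UTS)^(1/b) = 0.5 * (212/1808)^(1/-0.11) = 1.4500e+08 cycles

1.4500e+08 cycles


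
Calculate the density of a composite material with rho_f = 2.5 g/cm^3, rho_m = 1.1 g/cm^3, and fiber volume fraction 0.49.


rho_c = rho_f*Vf + rho_m*(1-Vf) = 2.5*0.49 + 1.1*0.51 = 1.786 g/cm^3

1.786 g/cm^3


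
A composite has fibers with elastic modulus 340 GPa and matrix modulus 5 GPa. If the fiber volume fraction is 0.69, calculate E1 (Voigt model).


E1 = Ef*Vf + Em*(1-Vf) = 340*0.69 + 5*0.31 = 236.15 GPa

236.15 GPa


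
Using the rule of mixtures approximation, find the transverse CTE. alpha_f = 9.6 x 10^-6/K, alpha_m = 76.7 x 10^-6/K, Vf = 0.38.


alpha_2 = alpha_f*Vf + alpha_m*(1-Vf) = 9.6*0.38 + 76.7*0.62 = 51.2 x 10^-6/K

51.2 x 10^-6/K


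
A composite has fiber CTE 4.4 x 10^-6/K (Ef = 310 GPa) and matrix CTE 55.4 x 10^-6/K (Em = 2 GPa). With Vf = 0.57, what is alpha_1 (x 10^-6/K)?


E1 = Ef*Vf + Em*(1-Vf) = 177.56
alpha_1 = (alpha_f*Ef*Vf + alpha_m*Em*(1-Vf))/E1 = 4.65 x 10^-6/K

4.65 x 10^-6/K


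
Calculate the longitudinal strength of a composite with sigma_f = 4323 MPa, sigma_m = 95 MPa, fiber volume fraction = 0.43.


sigma_1 = sigma_f*Vf + sigma_m*(1-Vf) = 4323*0.43 + 95*0.57 = 1913.0 MPa

1913.0 MPa


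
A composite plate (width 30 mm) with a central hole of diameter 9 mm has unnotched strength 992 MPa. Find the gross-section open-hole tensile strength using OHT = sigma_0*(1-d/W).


OHT = sigma_0*(1-d/W) = 992*(1-9/30) = 694.4 MPa

694.4 MPa


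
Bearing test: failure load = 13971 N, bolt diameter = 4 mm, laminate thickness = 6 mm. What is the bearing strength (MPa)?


sigma_br = F/(d*h) = 13971/(4*6) = 582.1 MPa

582.1 MPa


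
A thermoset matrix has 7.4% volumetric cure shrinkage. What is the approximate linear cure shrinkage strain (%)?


Linear shrinkage ≈ vol_shrink/3 = 7.4/3 = 2.467%

2.467%


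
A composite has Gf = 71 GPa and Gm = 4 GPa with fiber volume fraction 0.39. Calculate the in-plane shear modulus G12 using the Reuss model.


1/G12 = Vf/Gf + (1-Vf)/Gm = 0.39/71 + 0.61/4
G12 = 6.33 GPa

6.33 GPa


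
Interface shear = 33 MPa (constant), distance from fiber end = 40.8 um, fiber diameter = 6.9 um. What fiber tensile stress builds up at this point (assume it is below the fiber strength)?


Force balance: sigma_f * (pi*d^2/4) = tau * (pi*d) * x  ->  sigma_f = 4 * tau * x / d
sigma_f = 4 * 33 * 40.8 / 6.9 = 780.5 MPa

780.5 MPa


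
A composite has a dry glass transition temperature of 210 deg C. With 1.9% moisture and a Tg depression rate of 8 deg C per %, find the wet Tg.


Tg_wet = Tg_dry - k*moisture = 210 - 8*1.9 = 194.8 deg C

194.8 deg C


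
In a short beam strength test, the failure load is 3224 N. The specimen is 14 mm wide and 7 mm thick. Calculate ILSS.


ILSS = 3F/(4bh) = 3*3224/(4*14*7) = 24.67 MPa

24.67 MPa


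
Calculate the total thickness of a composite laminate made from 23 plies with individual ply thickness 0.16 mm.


h = n * t_ply = 23 * 0.16 = 3.68 mm

3.68 mm


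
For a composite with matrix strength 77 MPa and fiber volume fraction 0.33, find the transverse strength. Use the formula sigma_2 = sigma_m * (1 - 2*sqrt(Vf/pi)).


factor = 1 - 2*sqrt(0.33/pi) = 0.3518
sigma_2 = 77 * 0.3518 = 27.09 MPa

27.09 MPa


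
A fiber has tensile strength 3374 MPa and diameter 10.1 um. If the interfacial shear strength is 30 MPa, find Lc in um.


Lc = sigma_f * d / (2 * tau_i) = 3374 * 10.1 / (2 * 30) = 568.0 um

568.0 um


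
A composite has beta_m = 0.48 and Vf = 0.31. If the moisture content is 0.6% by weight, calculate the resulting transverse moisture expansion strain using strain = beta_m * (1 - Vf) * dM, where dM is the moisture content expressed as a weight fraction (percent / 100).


dM = 0.6/100 = 0.006
strain = beta_m * (1-Vf) * dM = 0.48 * 0.69 * 0.006 = 0.0019872

0.0019872


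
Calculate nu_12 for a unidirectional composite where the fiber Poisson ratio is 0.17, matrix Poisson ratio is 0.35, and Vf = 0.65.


nu_12 = nu_f*Vf + nu_m*(1-Vf) = 0.17*0.65 + 0.35*0.35 = 0.233

0.233


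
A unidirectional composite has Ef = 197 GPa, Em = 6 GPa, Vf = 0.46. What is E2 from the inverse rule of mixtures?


1/E2 = Vf/Ef + (1-Vf)/Em = 0.46/197 + 0.54/6
E2 = 10.83 GPa

10.83 GPa


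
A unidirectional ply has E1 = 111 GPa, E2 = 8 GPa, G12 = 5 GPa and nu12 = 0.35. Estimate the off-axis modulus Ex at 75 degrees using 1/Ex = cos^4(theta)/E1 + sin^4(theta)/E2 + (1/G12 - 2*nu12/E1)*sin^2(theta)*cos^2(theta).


cos^4(75) = 0.004487, sin^4(75) = 0.870513, sin^2(75)*cos^2(75) = 0.0625
1/G12 - 2*nu12/E1 = 1/5 - 2*0.35/111 = 0.193694 GPa^-1
1/Ex = 0.004487/111 + 0.870513/8 + 0.193694*0.0625 = 0.1209604 GPa^-1
Ex = 8.27 GPa

8.27 GPa


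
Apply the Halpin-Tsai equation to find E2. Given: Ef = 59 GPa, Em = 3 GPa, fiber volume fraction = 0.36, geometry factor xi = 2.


eta = (Ef/Em - 1)/(Ef/Em + xi) = (19.6667 - 1)/(19.6667 + 2) = 0.8615
E2 = Em*(1+xi*eta*Vf)/(1-eta*Vf) = 7.05 GPa

7.05 GPa


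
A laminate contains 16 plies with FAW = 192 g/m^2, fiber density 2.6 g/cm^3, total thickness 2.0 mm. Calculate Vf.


Vf = n * FAW / (rho_f * h * 1000) = 16 * 192 / (2.6 * 2.0 * 1000) = 0.5908

0.5908


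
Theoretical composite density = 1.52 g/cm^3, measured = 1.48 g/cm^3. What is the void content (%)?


Void% = (rho_theo - rho_actual)/rho_theo * 100 = (1.52 - 1.48)/1.52 * 100 = 2.63%

2.63%


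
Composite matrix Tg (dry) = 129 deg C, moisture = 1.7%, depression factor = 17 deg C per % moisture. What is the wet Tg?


Tg_wet = Tg_dry - k*moisture = 129 - 17*1.7 = 100.1 deg C

100.1 deg C


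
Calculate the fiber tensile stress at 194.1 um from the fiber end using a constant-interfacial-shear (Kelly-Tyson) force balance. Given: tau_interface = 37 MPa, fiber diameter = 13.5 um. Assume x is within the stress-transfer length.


Force balance: sigma_f * (pi*d^2/4) = tau * (pi*d) * x  ->  sigma_f = 4 * tau * x / d
sigma_f = 4 * 37 * 194.1 / 13.5 = 2127.9 MPa

2127.9 MPa


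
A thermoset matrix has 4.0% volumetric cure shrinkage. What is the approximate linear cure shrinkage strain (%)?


Linear shrinkage ≈ vol_shrink/3 = 4.0/3 = 1.333%

1.333%


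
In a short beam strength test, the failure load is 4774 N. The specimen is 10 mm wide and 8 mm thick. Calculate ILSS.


ILSS = 3F/(4bh) = 3*4774/(4*10*8) = 44.76 MPa

44.76 MPa


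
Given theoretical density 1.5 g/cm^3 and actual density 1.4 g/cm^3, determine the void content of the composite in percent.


Void% = (rho_theo - rho_actual)/rho_theo * 100 = (1.5 - 1.4)/1.5 * 100 = 6.67%

6.67%


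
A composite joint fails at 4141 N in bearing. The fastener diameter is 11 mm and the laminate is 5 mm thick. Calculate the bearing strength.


sigma_br = F/(d*h) = 4141/(11*5) = 75.3 MPa

75.3 MPa


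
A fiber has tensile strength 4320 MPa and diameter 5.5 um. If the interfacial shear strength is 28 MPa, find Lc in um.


Lc = sigma_f * d / (2 * tau_i) = 4320 * 5.5 / (2 * 28) = 424.3 um

424.3 um


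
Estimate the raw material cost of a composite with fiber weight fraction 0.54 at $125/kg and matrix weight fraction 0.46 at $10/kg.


Cost = cost_f*Wf + cost_m*Wm = 125*0.54 + 10*0.46 = $72.1/kg

$72.1/kg


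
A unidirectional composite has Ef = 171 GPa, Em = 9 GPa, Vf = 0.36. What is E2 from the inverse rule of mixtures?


1/E2 = Vf/Ef + (1-Vf)/Em = 0.36/171 + 0.64/9
E2 = 13.66 GPa

13.66 GPa


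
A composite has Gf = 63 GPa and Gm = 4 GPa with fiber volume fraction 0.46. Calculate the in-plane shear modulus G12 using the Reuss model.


1/G12 = Vf/Gf + (1-Vf)/Gm = 0.46/63 + 0.54/4
G12 = 7.03 GPa

7.03 GPa


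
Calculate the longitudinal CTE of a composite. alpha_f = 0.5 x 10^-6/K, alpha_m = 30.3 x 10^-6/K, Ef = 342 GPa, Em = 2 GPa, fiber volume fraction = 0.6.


E1 = Ef*Vf + Em*(1-Vf) = 206.0
alpha_1 = (alpha_f*Ef*Vf + alpha_m*Em*(1-Vf))/E1 = 0.62 x 10^-6/K

0.62 x 10^-6/K


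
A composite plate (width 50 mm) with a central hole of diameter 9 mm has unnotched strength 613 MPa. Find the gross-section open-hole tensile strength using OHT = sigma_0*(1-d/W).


OHT = sigma_0*(1-d/W) = 613*(1-9/50) = 502.7 MPa

502.7 MPa


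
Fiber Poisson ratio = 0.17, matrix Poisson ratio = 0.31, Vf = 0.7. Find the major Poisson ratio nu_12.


nu_12 = nu_f*Vf + nu_m*(1-Vf) = 0.17*0.7 + 0.31*0.3 = 0.212

0.212


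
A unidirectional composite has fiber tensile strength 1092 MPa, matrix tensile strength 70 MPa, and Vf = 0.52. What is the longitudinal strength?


sigma_1 = sigma_f*Vf + sigma_m*(1-Vf) = 1092*0.52 + 70*0.48 = 601.4 MPa

601.4 MPa


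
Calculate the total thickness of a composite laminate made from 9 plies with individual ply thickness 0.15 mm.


h = n * t_ply = 9 * 0.15 = 1.35 mm

1.35 mm


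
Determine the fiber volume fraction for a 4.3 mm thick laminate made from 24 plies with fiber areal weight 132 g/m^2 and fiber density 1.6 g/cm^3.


Vf = n * FAW / (rho_f * h * 1000) = 24 * 132 / (1.6 * 4.3 * 1000) = 0.4605

0.4605


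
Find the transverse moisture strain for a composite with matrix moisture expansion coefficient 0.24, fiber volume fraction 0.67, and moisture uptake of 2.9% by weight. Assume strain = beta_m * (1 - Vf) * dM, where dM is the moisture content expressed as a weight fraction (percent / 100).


dM = 2.9/100 = 0.029
strain = beta_m * (1-Vf) * dM = 0.24 * 0.33 * 0.029 = 0.0022968

0.0022968


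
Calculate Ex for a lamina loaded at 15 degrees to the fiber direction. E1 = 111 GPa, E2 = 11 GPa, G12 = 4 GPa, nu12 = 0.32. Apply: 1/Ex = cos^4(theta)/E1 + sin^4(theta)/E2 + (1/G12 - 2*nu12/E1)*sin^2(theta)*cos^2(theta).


cos^4(15) = 0.870513, sin^4(15) = 0.004487, sin^2(15)*cos^2(15) = 0.0625
1/G12 - 2*nu12/E1 = 1/4 - 2*0.32/111 = 0.244234 GPa^-1
1/Ex = 0.870513/111 + 0.004487/11 + 0.244234*0.0625 = 0.023515 GPa^-1
Ex = 42.53 GPa

42.53 GPa


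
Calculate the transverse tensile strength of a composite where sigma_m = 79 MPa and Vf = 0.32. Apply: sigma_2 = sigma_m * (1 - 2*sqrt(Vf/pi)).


factor = 1 - 2*sqrt(0.32/pi) = 0.3617
sigma_2 = 79 * 0.3617 = 28.57 MPa

28.57 MPa
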